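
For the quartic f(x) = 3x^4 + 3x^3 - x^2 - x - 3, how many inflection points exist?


Inflection points occur where f''(x) = 0 and concavity changes.
f(x) = 3x^4 + 3x^3 - x^2 - x - 3
f'(x) = 12x^3 + 9x^2 - 2x - 1
f''(x) = 36x^2 + 18x - 2
This is a quadratic in x. Use the discriminant to count real roots.
Discriminant = (18)^2 - 4 * 36 * (-2)
= 324 - (-288)
= 612
Since discriminant > 0, f''(x) = 0 has 2 distinct real solutions.
A quadratic with two distinct real roots changes sign at each root, so concavity changes at both.
Number of inflection points: 2

2


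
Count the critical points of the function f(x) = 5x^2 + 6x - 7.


Find where f'(x) = 0:
f'(x) = 10x + 6
Set f'(x) = 0:
10x + 6 = 0
x = -6 / 10 = -3/5
This is a linear equation in x, so there is exactly one solution.
Number of critical points: 1

1


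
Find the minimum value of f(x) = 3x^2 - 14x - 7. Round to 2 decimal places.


For a quadratic f(x) = ax^2 + bx + c with a > 0, the minimum is at the vertex.
Vertex x-coordinate: x = -b/(2a)
x = -(-14) / (2 * 3)
x = 14/6 = 7/3
Substitute back to find the minimum value:
f(7/3) = 3 * (7/3)^2 - 14 * (7/3) - 7
= 49/3 - 98/3 - 7
= -70/3 ≈ -23.33

-23.33


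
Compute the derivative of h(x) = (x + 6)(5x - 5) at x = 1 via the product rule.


Let u(x) = x + 6 and v(x) = 5x - 5
u'(x) = 1
v'(x) = 5
Product rule: h'(x) = u'(x)*v(x) + u(x)*v'(x)
= 1 * (5x - 5) + (x + 6) * 5
At x = 1:
u(1) = 1 * 1 + 6 = 7
v(1) = 5 * 1 - 5 = 0
h'(1) = 1 * 0 + 7 * 5
= 0 + 35
= 35

35


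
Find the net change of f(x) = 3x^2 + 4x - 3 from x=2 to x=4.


Net change = f(b) - f(a)
f(x) = 3x^2 + 4x - 3
Compute f(4):
f(4) = 3 * 4^2 + 4 * 4 - 3
= 48 + 16 - 3
= 61
Compute f(2):
f(2) = 3 * 2^2 + 4 * 2 - 3
= 12 + 8 - 3
= 17
Net change = 61 - 17 = 44

44


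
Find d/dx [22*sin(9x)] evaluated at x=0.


Apply the chain rule to differentiate 22*sin(9x):
d/dx [22*sin(9x)]
= 22 * cos(9x) * d/dx(9x)
= 22 * 9 * cos(9x)
= 198 * cos(9x)
Evaluate at x = 0:
= 198 * cos(0)
= 198 * 1
= 198

198


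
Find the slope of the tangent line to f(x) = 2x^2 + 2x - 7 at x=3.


The slope of the tangent line equals f'(x) at the point.
f(x) = 2x^2 + 2x - 7
f'(x) = 4x + 2
At x = 3:
f'(3) = 4 * 3 + 2
= 12 + 2
= 14

14


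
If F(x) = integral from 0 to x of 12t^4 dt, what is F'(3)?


By the Fundamental Theorem of Calculus (Part 1):
If F(x) = integral from 0 to x of f(t) dt, then F'(x) = f(x)
Here f(t) = 12t^4
So F'(x) = 12x^4
Evaluate at x = 3:
F'(3) = 12 * 3^4
= 12 * 81
= 972

972


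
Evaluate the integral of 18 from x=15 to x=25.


The integral of a constant k over [a, b] equals k * (b - a).
integral from 15 to 25 of 18 dx
= 18 * (25 - 15)
= 18 * 10
= 180

180


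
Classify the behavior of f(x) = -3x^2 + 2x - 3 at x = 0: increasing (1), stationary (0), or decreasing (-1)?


Compute f'(x) to determine behavior:
f'(x) = -6x + 2
f'(0) = -6 * 0 + 2
= 0 + 2
= 2
Since f'(0) > 0, the function is increasing (1)

1


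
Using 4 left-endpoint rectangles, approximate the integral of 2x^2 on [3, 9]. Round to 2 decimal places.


Left Riemann sum uses left endpoints of each subinterval.
Interval: [3, 9], n = 4
dx = (9 - 3) / 4 = 3/2
Left endpoints: [3, 9/2, 6, 15/2]
f values: [18, 81/2, 72, 225/2]
Sum = dx * (sum of f values)
= 3/2 * 243
= 729/2 = 364.50

364.50


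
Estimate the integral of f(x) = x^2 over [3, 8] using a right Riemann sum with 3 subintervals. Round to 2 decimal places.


Right Riemann sum uses right endpoints of each subinterval.
Interval: [3, 8], n = 3
dx = (8 - 3) / 3 = 5/3
Right endpoints: [14/3, 19/3, 8]
f values: [196/9, 361/9, 64]
Sum = dx * (sum of f values)
= 5/3 * 1133/9
= 5665/27 ≈ 209.81

209.81


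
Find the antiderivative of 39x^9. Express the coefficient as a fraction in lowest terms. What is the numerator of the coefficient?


Apply the power rule for integration:
integral of ax^n dx = a/(n+1) * x^(n+1) + C
integral of 39x^9 dx
= 39/10 * x^10 + C
The coefficient in lowest terms is 39/10, and its numerator is 39

39


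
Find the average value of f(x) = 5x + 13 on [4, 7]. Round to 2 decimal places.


Average value = 1/(b-a) * integral from a to b of f(x) dx
First compute the integral of 5x + 13:
F(x) = (5/2)x^2 + 13x
F(7) = 5/2 * 49 + 13 * 7 = 427/2
F(4) = 5/2 * 16 + 13 * 4 = 92
Integral = 427/2 - 92 = 243/2
Average = (243/2) / (7 - 4) = (243/2) / 3
= 81/2 = 40.50

40.50


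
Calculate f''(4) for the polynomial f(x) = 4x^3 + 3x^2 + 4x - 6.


First derivative:
f'(x) = 12x^2 + 6x + 4
Second derivative:
f''(x) = 24x + 6
Substitute x = 4:
f''(4) = 24 * 4 + 6
= 96 + 6
= 102

102


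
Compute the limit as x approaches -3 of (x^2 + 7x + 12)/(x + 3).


Direct substitution gives 0/0, so we factor the numerator.
Factor: (x^2 + 7x + 12) = (x + 3)(x + 4)
Cancel the common factor (x + 3):
(x^2 + 7x + 12)/(x + 3) = (x + 4)
Now substitute x = -3:
= (-3) - (-4) = 1

1


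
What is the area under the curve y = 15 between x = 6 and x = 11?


The area under a constant function y = 15 is a rectangle.
Width = 11 - 6 = 5
Height = 15
Area = width * height
= 5 * 15
= 75

75


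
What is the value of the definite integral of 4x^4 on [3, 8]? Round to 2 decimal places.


Find the antiderivative of 4x^4:
F(x) = 4/5 * x^5
Apply the Fundamental Theorem of Calculus:
F(8) - F(3)
= 4/5 * 8^5 - 4/5 * 3^5
= 4/5 * (32768 - 243)
= 4/5 * 32525
= 26020 = 26020.00

26020.00


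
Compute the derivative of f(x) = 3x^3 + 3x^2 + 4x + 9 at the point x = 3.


Differentiate f(x) = 3x^3 + 3x^2 + 4x + 9 term by term:
f'(x) = 9x^2 + 6x + 4
Substitute x = 3:
f'(3) = 9 * 3^2 + 6 * 3 + 4
= 81 + 18 + 4
= 103

103


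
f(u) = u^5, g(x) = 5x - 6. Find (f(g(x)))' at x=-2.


Using the chain rule: (f(g(x)))' = f'(g(x)) * g'(x)
First, find g(-2):
g(-2) = 5 * (-2) - 6 = -16
Next, f'(u) = 5u^4
And g'(x) = 5
So f'(g(-2)) * g'(-2)
= 5 * (-16)^4 * 5
= 5 * 65536 * 5
= 1638400

1638400


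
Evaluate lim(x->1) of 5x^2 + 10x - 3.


Since polynomials are continuous, we use direct substitution.
lim(x->1) of 5x^2 + 10x - 3
= 5 * 1^2 + 10 * 1 - 3
= 5 + 10 - 3
= 12

12


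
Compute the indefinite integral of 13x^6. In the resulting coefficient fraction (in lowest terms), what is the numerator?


Apply the power rule for integration:
integral of ax^n dx = a/(n+1) * x^(n+1) + C
integral of 13x^6 dx
= 13/7 * x^7 + C
The coefficient in lowest terms is 13/7, and its numerator is 13

13


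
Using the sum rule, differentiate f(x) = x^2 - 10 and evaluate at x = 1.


Differentiate term by term using power and sum rules:
f(x) = x^2 - 10
f'(x) = 2x
Substitute x = 1:
f'(1) = 2 * 1 + 0
= 2 + 0
= 2

2


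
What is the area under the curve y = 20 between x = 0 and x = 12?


The area under a constant function y = 20 is a rectangle.
Width = 12 - 0 = 12
Height = 20
Area = width * height
= 12 * 20
= 240

240


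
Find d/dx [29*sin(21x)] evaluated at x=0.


Apply the chain rule to differentiate 29*sin(21x):
d/dx [29*sin(21x)]
= 29 * cos(21x) * d/dx(21x)
= 29 * 21 * cos(21x)
= 609 * cos(21x)
Evaluate at x = 0:
= 609 * cos(0)
= 609 * 1
= 609

609


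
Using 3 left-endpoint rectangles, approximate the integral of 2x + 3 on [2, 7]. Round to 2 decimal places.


Left Riemann sum uses left endpoints of each subinterval.
Interval: [2, 7], n = 3
dx = (7 - 2) / 3 = 5/3
Left endpoints: [2, 11/3, 16/3]
f values: [7, 31/3, 41/3]
Sum = dx * (sum of f values)
= 5/3 * 31
= 155/3 ≈ 51.67

51.67


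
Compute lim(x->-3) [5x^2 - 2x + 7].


Since polynomials are continuous, we use direct substitution.
lim(x->-3) of 5x^2 - 2x + 7
= 5 * (-3)^2 - 2 * (-3) + 7
= 45 + 6 + 7
= 58

58


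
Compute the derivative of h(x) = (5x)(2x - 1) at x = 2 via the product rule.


Let u(x) = 5x and v(x) = 2x - 1
u'(x) = 5
v'(x) = 2
Product rule: h'(x) = u'(x)*v(x) + u(x)*v'(x)
= 5 * (2x - 1) + (5x) * 2
At x = 2:
u(2) = 5 * 2 + 0 = 10
v(2) = 2 * 2 - 1 = 3
h'(2) = 5 * 3 + 10 * 2
= 15 + 20
= 35

35


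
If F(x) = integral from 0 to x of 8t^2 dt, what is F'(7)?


By the Fundamental Theorem of Calculus (Part 1):
If F(x) = integral from 0 to x of f(t) dt, then F'(x) = f(x)
Here f(t) = 8t^2
So F'(x) = 8x^2
Evaluate at x = 7:
F'(7) = 8 * 7^2
= 8 * 49
= 392

392


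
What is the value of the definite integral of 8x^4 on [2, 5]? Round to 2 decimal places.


Find the antiderivative of 8x^4:
F(x) = 8/5 * x^5
Apply the Fundamental Theorem of Calculus:
F(5) - F(2)
= 8/5 * 5^5 - 8/5 * 2^5
= 8/5 * (3125 - 32)
= 8/5 * 3093
= 24744/5 = 4948.80

4948.80


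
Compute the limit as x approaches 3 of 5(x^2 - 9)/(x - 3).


Direct substitution gives 0/0, so we factor the numerator.
Factor: 5(x^2 - 9) = 5 * (x - 3)(x + 3)
Cancel the common factor (x - 3):
5(x^2 - 9)/(x - 3) = 5 * (x + 3)
Now substitute x = 3:
= 5 * (3 + 3) = 30

30


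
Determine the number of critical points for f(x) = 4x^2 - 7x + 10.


Find where f'(x) = 0:
f'(x) = 8x - 7
Set f'(x) = 0:
8x - 7 = 0
x = 7 / 8 = 7/8
This is a linear equation in x, so there is exactly one solution.
Number of critical points: 1

1


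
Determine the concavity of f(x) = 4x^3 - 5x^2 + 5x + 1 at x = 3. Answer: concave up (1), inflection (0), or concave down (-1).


Concavity is determined by the sign of f''(x).
f(x) = 4x^3 - 5x^2 + 5x + 1
f'(x) = 12x^2 - 10x + 5
f''(x) = 24x - 10
f''(3) = 24 * 3 - 10
= 72 - 10
= 62
Since f''(3) > 0, the function is concave up (1)

1


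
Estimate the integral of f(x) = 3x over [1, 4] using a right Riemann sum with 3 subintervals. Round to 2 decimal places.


Right Riemann sum uses right endpoints of each subinterval.
Interval: [1, 4], n = 3
dx = (4 - 1) / 3 = 1
Right endpoints: [2, 3, 4]
f values: [6, 9, 12]
Sum = dx * (sum of f values)
= 1 * 27
= 27 = 27.00

27.00


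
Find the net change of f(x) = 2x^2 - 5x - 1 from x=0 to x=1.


Net change = f(b) - f(a)
f(x) = 2x^2 - 5x - 1
Compute f(1):
f(1) = 2 * 1^2 - 5 * 1 - 1
= 2 - 5 - 1
= -4
Compute f(0):
f(0) = 2 * 0^2 - 5 * 0 - 1
= 0 + 0 - 1
= -1
Net change = -4 - (-1) = -3

-3


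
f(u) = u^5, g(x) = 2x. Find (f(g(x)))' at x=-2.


Using the chain rule: (f(g(x)))' = f'(g(x)) * g'(x)
First, find g(-2):
g(-2) = 2 * (-2) + 0 = -4
Next, f'(u) = 5u^4
And g'(x) = 2
So f'(g(-2)) * g'(-2)
= 5 * (-4)^4 * 2
= 5 * 256 * 2
= 2560

2560


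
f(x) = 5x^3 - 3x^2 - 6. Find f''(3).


First derivative:
f'(x) = 15x^2 - 6x
Second derivative:
f''(x) = 30x - 6
Substitute x = 3:
f''(3) = 30 * 3 - 6
= 90 - 6
= 84

84


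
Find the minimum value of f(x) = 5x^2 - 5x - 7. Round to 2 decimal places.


For a quadratic f(x) = ax^2 + bx + c with a > 0, the minimum is at the vertex.
Vertex x-coordinate: x = -b/(2a)
x = -(-5) / (2 * 5)
x = 5/10 = 1/2
Substitute back to find the minimum value:
f(1/2) = 5 * (1/2)^2 - 5 * (1/2) - 7
= 5/4 - 5/2 - 7
= -33/4 = -8.25

-8.25


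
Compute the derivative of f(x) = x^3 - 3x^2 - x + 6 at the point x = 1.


Differentiate f(x) = x^3 - 3x^2 - x + 6 term by term:
f'(x) = 3x^2 - 6x - 1
Substitute x = 1:
f'(1) = 3 * 1^2 - 6 * 1 - 1
= 3 - 6 - 1
= -4

-4


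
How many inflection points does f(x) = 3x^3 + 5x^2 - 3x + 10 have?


Inflection points occur where f''(x) = 0 and concavity changes.
f(x) = 3x^3 + 5x^2 - 3x + 10
f'(x) = 9x^2 + 10x - 3
f''(x) = 18x + 10
Set f''(x) = 0:
18x + 10 = 0
x = -10 / 18 = -5/9
Since f''(x) is linear (degree 1), it changes sign at this point.
Therefore there is exactly 1 inflection point.

1


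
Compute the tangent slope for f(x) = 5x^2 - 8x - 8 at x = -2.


The slope of the tangent line equals f'(x) at the point.
f(x) = 5x^2 - 8x - 8
f'(x) = 10x - 8
At x = -2:
f'(-2) = 10 * (-2) - 8
= -20 - 8
= -28

-28


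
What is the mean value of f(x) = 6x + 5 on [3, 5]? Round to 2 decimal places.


Average value = 1/(b-a) * integral from a to b of f(x) dx
First compute the integral of 6x + 5:
F(x) = 3x^2 + 5x
F(5) = 3 * 25 + 5 * 5 = 100
F(3) = 3 * 9 + 5 * 3 = 42
Integral = 100 - 42 = 58
Average = 58 / (5 - 3) = 58 / 2
= 29 = 29.00

29.00


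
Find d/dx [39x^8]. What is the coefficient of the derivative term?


We apply the power rule: d/dx [ax^n] = a*n * x^(n-1)
d/dx [39x^8]
= 39 * 8 * x^(8-1)
= 312x^7
The coefficient is 312

312


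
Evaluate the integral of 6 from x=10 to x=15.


The integral of a constant k over [a, b] equals k * (b - a).
integral from 10 to 15 of 6 dx
= 6 * (15 - 10)
= 6 * 5
= 30

30


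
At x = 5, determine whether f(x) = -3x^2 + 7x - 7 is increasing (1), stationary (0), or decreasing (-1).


Compute f'(x) to determine behavior:
f'(x) = -6x + 7
f'(5) = -6 * 5 + 7
= -30 + 7
= -23
Since f'(5) < 0, the function is decreasing (-1)

-1


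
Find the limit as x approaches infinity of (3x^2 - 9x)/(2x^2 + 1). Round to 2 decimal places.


For limits at infinity with equal-degree polynomials,
we compare leading coefficients.
Numerator leading term: 3x^2
Denominator leading term: 2x^2
Divide both by x^2:
lim = (3 - 9/x) / (2 + 1/x^2)
As x -> infinity, the 1/x and 1/x^2 terms vanish:
= 3/2 = 1.50

1.50


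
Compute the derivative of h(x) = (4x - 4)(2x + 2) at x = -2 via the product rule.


Let u(x) = 4x - 4 and v(x) = 2x + 2
u'(x) = 4
v'(x) = 2
Product rule: h'(x) = u'(x)*v(x) + u(x)*v'(x)
= 4 * (2x + 2) + (4x - 4) * 2
At x = -2:
u(-2) = 4 * (-2) - 4 = -12
v(-2) = 2 * (-2) + 2 = -2
h'(-2) = 4 * (-2) + (-12) * 2
= -8 - 24
= -32

-32


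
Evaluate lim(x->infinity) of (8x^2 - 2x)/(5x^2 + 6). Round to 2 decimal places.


For limits at infinity with equal-degree polynomials,
we compare leading coefficients.
Numerator leading term: 8x^2
Denominator leading term: 5x^2
Divide both by x^2:
lim = (8 - 2/x) / (5 + 6/x^2)
As x -> infinity, the 1/x and 1/x^2 terms vanish:
= 8/5 = 1.60

1.60


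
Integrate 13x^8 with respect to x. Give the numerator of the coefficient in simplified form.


Apply the power rule for integration:
integral of ax^n dx = a/(n+1) * x^(n+1) + C
integral of 13x^8 dx
= 13/9 * x^9 + C
The coefficient in lowest terms is 13/9, and its numerator is 13

13


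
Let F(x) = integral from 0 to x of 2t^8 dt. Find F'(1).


By the Fundamental Theorem of Calculus (Part 1):
If F(x) = integral from 0 to x of f(t) dt, then F'(x) = f(x)
Here f(t) = 2t^8
So F'(x) = 2x^8
Evaluate at x = 1:
F'(1) = 2 * 1^8
= 2 * 1
= 2

2


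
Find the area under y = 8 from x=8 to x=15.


The area under a constant function y = 8 is a rectangle.
Width = 15 - 8 = 7
Height = 8
Area = width * height
= 7 * 8
= 56

56


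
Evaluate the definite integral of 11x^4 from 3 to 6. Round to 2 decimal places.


Find the antiderivative of 11x^4:
F(x) = 11/5 * x^5
Apply the Fundamental Theorem of Calculus:
F(6) - F(3)
= 11/5 * 6^5 - 11/5 * 3^5
= 11/5 * (7776 - 243)
= 11/5 * 7533
= 82863/5 = 16572.60

16572.60


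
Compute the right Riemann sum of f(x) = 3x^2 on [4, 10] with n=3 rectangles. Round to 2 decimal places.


Right Riemann sum uses right endpoints of each subinterval.
Interval: [4, 10], n = 3
dx = (10 - 4) / 3 = 2
Right endpoints: [6, 8, 10]
f values: [108, 192, 300]
Sum = dx * (sum of f values)
= 2 * 600
= 1200 = 1200.00

1200.00


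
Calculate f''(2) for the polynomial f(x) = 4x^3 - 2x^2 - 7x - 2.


First derivative:
f'(x) = 12x^2 - 4x - 7
Second derivative:
f''(x) = 24x - 4
Substitute x = 2:
f''(2) = 24 * 2 - 4
= 48 - 4
= 44

44


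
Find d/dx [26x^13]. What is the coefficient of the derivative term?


We apply the power rule: d/dx [ax^n] = a*n * x^(n-1)
d/dx [26x^13]
= 26 * 13 * x^(13-1)
= 338x^12
The coefficient is 338

338


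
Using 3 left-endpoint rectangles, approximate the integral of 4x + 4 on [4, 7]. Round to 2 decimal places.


Left Riemann sum uses left endpoints of each subinterval.
Interval: [4, 7], n = 3
dx = (7 - 4) / 3 = 1
Left endpoints: [4, 5, 6]
f values: [20, 24, 28]
Sum = dx * (sum of f values)
= 1 * 72
= 72 = 72.00

72.00


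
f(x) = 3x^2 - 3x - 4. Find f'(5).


Differentiate term by term using power and sum rules:
f(x) = 3x^2 - 3x - 4
f'(x) = 6x - 3
Substitute x = 5:
f'(5) = 6 * 5 - 3
= 30 - 3
= 27

27


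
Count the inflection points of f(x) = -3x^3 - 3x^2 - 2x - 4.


Inflection points occur where f''(x) = 0 and concavity changes.
f(x) = -3x^3 - 3x^2 - 2x - 4
f'(x) = -9x^2 - 6x - 2
f''(x) = -18x - 6
Set f''(x) = 0:
-18x - 6 = 0
x = 6 / (-18) = -1/3
Since f''(x) is linear (degree 1), it changes sign at this point.
Therefore there is exactly 1 inflection point.

1


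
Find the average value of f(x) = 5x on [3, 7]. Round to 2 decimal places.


Average value = 1/(b-a) * integral from a to b of f(x) dx
First compute the integral of 5x:
F(x) = (5/2)x^2
F(7) = 5/2 * 49 + 0 * 7 = 245/2
F(3) = 5/2 * 9 + 0 * 3 = 45/2
Integral = 245/2 - 45/2 = 100
Average = 100 / (7 - 3) = 100 / 4
= 25 = 25.00

25.00


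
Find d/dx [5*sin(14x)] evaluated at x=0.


Apply the chain rule to differentiate 5*sin(14x):
d/dx [5*sin(14x)]
= 5 * cos(14x) * d/dx(14x)
= 5 * 14 * cos(14x)
= 70 * cos(14x)
Evaluate at x = 0:
= 70 * cos(0)
= 70 * 1
= 70

70


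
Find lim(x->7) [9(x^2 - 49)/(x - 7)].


Direct substitution gives 0/0, so we factor the numerator.
Factor: 9(x^2 - 49) = 9 * (x - 7)(x + 7)
Cancel the common factor (x - 7):
9(x^2 - 49)/(x - 7) = 9 * (x + 7)
Now substitute x = 7:
= 9 * (7 + 7) = 126

126


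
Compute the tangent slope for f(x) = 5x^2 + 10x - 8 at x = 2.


The slope of the tangent line equals f'(x) at the point.
f(x) = 5x^2 + 10x - 8
f'(x) = 10x + 10
At x = 2:
f'(2) = 10 * 2 + 10
= 20 + 10
= 30

30


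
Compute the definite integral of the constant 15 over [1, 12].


The integral of a constant k over [a, b] equals k * (b - a).
integral from 1 to 12 of 15 dx
= 15 * (12 - 1)
= 15 * 11
= 165

165


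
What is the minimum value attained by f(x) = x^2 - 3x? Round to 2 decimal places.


For a quadratic f(x) = ax^2 + bx + c with a > 0, the minimum is at the vertex.
Vertex x-coordinate: x = -b/(2a)
x = -(-3) / (2 * 1)
x = 3/2
Substitute back to find the minimum value:
f(3/2) = 1 * (3/2)^2 - 3 * (3/2) + 0
= 9/4 - 9/2 + 0
= -9/4 = -2.25

-2.25


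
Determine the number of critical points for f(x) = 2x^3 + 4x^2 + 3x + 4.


Find where f'(x) = 0:
f(x) = 2x^3 + 4x^2 + 3x + 4
f'(x) = 6x^2 + 8x + 3
This is a quadratic in x. Use the discriminant to count real roots.
Discriminant = (8)^2 - 4 * 6 * 3
= 64 - 72
= -8
Since discriminant < 0, f'(x) = 0 has no real solutions.
Number of critical points: 0

0


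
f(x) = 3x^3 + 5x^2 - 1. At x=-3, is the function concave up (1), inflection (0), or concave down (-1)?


Concavity is determined by the sign of f''(x).
f(x) = 3x^3 + 5x^2 - 1
f'(x) = 9x^2 + 10x
f''(x) = 18x + 10
f''(-3) = 18 * (-3) + 10
= -54 + 10
= -44
Since f''(-3) < 0, the function is concave down (-1)

-1


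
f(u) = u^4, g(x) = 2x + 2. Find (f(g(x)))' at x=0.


Using the chain rule: (f(g(x)))' = f'(g(x)) * g'(x)
First, find g(0):
g(0) = 2 * 0 + 2 = 2
Next, f'(u) = 4u^3
And g'(x) = 2
So f'(g(0)) * g'(0)
= 4 * 2^3 * 2
= 4 * 8 * 2
= 64

64


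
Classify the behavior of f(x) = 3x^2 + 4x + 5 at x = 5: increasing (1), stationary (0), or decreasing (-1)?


Compute f'(x) to determine behavior:
f'(x) = 6x + 4
f'(5) = 6 * 5 + 4
= 30 + 4
= 34
Since f'(5) > 0, the function is increasing (1)

1


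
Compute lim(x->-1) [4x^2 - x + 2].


Since polynomials are continuous, we use direct substitution.
lim(x->-1) of 4x^2 - x + 2
= 4 * (-1)^2 - 1 * (-1) + 2
= 4 + 1 + 2
= 7

7


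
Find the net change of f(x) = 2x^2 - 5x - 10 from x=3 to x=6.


Net change = f(b) - f(a)
f(x) = 2x^2 - 5x - 10
Compute f(6):
f(6) = 2 * 6^2 - 5 * 6 - 10
= 72 - 30 - 10
= 32
Compute f(3):
f(3) = 2 * 3^2 - 5 * 3 - 10
= 18 - 15 - 10
= -7
Net change = 32 - (-7) = 39

39


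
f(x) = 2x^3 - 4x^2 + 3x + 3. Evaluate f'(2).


Differentiate f(x) = 2x^3 - 4x^2 + 3x + 3 term by term:
f'(x) = 6x^2 - 8x + 3
Substitute x = 2:
f'(2) = 6 * 2^2 - 8 * 2 + 3
= 24 - 16 + 3
= 11

11


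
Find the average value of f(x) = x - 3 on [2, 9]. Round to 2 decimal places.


Average value = 1/(b-a) * integral from a to b of f(x) dx
First compute the integral of x - 3:
F(x) = (1/2)x^2 - 3x
F(9) = 1/2 * 81 - 3 * 9 = 27/2
F(2) = 1/2 * 4 - 3 * 2 = -4
Integral = 27/2 - (-4) = 35/2
Average = (35/2) / (9 - 2) = (35/2) / 7
= 5/2 = 2.50

2.50


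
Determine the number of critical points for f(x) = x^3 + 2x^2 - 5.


Find where f'(x) = 0:
f(x) = x^3 + 2x^2 - 5
f'(x) = 3x^2 + 4x
This is a quadratic in x. Use the discriminant to count real roots.
Discriminant = (4)^2 - 4 * 3 * 0
= 16 - 0
= 16
Since discriminant > 0, f'(x) = 0 has 2 real solutions.
Number of critical points: 2

2


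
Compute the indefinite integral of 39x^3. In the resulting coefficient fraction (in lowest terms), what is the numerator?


Apply the power rule for integration:
integral of ax^n dx = a/(n+1) * x^(n+1) + C
integral of 39x^3 dx
= 39/4 * x^4 + C
The coefficient in lowest terms is 39/4, and its numerator is 39

39


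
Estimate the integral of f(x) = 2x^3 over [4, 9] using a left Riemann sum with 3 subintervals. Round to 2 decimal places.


Left Riemann sum uses left endpoints of each subinterval.
Interval: [4, 9], n = 3
dx = (9 - 4) / 3 = 5/3
Left endpoints: [4, 17/3, 22/3]
f values: [128, 9826/27, 21296/27]
Sum = dx * (sum of f values)
= 5/3 * 3842/3
= 19210/9 ≈ 2134.44

2134.44


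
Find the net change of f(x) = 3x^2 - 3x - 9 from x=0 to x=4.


Net change = f(b) - f(a)
f(x) = 3x^2 - 3x - 9
Compute f(4):
f(4) = 3 * 4^2 - 3 * 4 - 9
= 48 - 12 - 9
= 27
Compute f(0):
f(0) = 3 * 0^2 - 3 * 0 - 9
= 0 + 0 - 9
= -9
Net change = 27 - (-9) = 36

36


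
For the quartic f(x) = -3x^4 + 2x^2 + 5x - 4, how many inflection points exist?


Inflection points occur where f''(x) = 0 and concavity changes.
f(x) = -3x^4 + 2x^2 + 5x - 4
f'(x) = -12x^3 + 4x + 5
f''(x) = -36x^2 + 4
This is a quadratic in x. Use the discriminant to count real roots.
Discriminant = (0)^2 - 4 * (-36) * 4
= 0 - (-576)
= 576
Since discriminant > 0, f''(x) = 0 has 2 distinct real solutions.
A quadratic with two distinct real roots changes sign at each root, so concavity changes at both.
Number of inflection points: 2

2


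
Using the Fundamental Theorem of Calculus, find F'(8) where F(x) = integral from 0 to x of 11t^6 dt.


By the Fundamental Theorem of Calculus (Part 1):
If F(x) = integral from 0 to x of f(t) dt, then F'(x) = f(x)
Here f(t) = 11t^6
So F'(x) = 11x^6
Evaluate at x = 8:
F'(8) = 11 * 8^6
= 11 * 262144
= 2883584

2883584


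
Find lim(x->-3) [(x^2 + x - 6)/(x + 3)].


Direct substitution gives 0/0, so we factor the numerator.
Factor: (x^2 + x - 6) = (x + 3)(x - 2)
Cancel the common factor (x + 3):
(x^2 + x - 6)/(x + 3) = (x - 2)
Now substitute x = -3:
= (-3) - (2) = -5

-5


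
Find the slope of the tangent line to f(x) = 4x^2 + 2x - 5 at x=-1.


The slope of the tangent line equals f'(x) at the point.
f(x) = 4x^2 + 2x - 5
f'(x) = 8x + 2
At x = -1:
f'(-1) = 8 * (-1) + 2
= -8 + 2
= -6

-6


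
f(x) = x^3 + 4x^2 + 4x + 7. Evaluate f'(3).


Differentiate f(x) = x^3 + 4x^2 + 4x + 7 term by term:
f'(x) = 3x^2 + 8x + 4
Substitute x = 3:
f'(3) = 3 * 3^2 + 8 * 3 + 4
= 27 + 24 + 4
= 55

55


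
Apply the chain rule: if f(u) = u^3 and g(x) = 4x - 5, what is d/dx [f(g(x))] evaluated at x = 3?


Using the chain rule: (f(g(x)))' = f'(g(x)) * g'(x)
First, find g(3):
g(3) = 4 * 3 - 5 = 7
Next, f'(u) = 3u^2
And g'(x) = 4
So f'(g(3)) * g'(3)
= 3 * 7^2 * 4
= 3 * 49 * 4
= 588

588


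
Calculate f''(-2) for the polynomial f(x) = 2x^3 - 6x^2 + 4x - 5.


First derivative:
f'(x) = 6x^2 - 12x + 4
Second derivative:
f''(x) = 12x - 12
Substitute x = -2:
f''(-2) = 12 * (-2) - 12
= -24 - 12
= -36

-36


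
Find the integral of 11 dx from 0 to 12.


The integral of a constant k over [a, b] equals k * (b - a).
integral from 0 to 12 of 11 dx
= 11 * (12 - 0)
= 11 * 12
= 132

132


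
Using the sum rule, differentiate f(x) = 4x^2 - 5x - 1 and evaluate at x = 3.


Differentiate term by term using power and sum rules:
f(x) = 4x^2 - 5x - 1
f'(x) = 8x - 5
Substitute x = 3:
f'(3) = 8 * 3 - 5
= 24 - 5
= 19

19


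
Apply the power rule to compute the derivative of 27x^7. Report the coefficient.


We apply the power rule: d/dx [ax^n] = a*n * x^(n-1)
d/dx [27x^7]
= 27 * 7 * x^(7-1)
= 189x^6
The coefficient is 189

189


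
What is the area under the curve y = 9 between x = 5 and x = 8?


The area under a constant function y = 9 is a rectangle.
Width = 8 - 5 = 3
Height = 9
Area = width * height
= 3 * 9
= 27

27


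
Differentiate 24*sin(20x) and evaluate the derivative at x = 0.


Apply the chain rule to differentiate 24*sin(20x):
d/dx [24*sin(20x)]
= 24 * cos(20x) * d/dx(20x)
= 24 * 20 * cos(20x)
= 480 * cos(20x)
Evaluate at x = 0:
= 480 * cos(0)
= 480 * 1
= 480

480


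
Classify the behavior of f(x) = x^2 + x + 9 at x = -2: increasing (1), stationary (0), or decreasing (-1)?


Compute f'(x) to determine behavior:
f'(x) = 2x + 1
f'(-2) = 2 * (-2) + 1
= -4 + 1
= -3
Since f'(-2) < 0, the function is decreasing (-1)

-1


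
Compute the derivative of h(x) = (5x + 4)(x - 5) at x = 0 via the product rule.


Let u(x) = 5x + 4 and v(x) = x - 5
u'(x) = 5
v'(x) = 1
Product rule: h'(x) = u'(x)*v(x) + u(x)*v'(x)
= 5 * (x - 5) + (5x + 4) * 1
At x = 0:
u(0) = 5 * 0 + 4 = 4
v(0) = 1 * 0 - 5 = -5
h'(0) = 5 * (-5) + 4 * 1
= -25 + 4
= -21

-21


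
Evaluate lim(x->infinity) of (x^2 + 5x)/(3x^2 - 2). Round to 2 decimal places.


For limits at infinity with equal-degree polynomials,
we compare leading coefficients.
Numerator leading term: x^2
Denominator leading term: 3x^2
Divide both by x^2:
lim = (1 + 5/x) / (3 - 2/x^2)
As x -> infinity, the 1/x and 1/x^2 terms vanish:
= 1/3 ≈ 0.33

0.33


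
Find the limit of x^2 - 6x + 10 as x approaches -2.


Since polynomials are continuous, we use direct substitution.
lim(x->-2) of x^2 - 6x + 10
= 1 * (-2)^2 - 6 * (-2) + 10
= 4 + 12 + 10
= 26

26


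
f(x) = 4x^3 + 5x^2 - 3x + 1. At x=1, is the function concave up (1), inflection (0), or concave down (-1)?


Concavity is determined by the sign of f''(x).
f(x) = 4x^3 + 5x^2 - 3x + 1
f'(x) = 12x^2 + 10x - 3
f''(x) = 24x + 10
f''(1) = 24 * 1 + 10
= 24 + 10
= 34
Since f''(1) > 0, the function is concave up (1)

1


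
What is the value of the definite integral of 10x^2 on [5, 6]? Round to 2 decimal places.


Find the antiderivative of 10x^2:
F(x) = 10/3 * x^3
Apply the Fundamental Theorem of Calculus:
F(6) - F(5)
= 10/3 * 6^3 - 10/3 * 5^3
= 10/3 * (216 - 125)
= 10/3 * 91
= 910/3 ≈ 303.33

303.33


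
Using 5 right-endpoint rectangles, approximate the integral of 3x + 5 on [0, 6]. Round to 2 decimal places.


Right Riemann sum uses right endpoints of each subinterval.
Interval: [0, 6], n = 5
dx = (6 - 0) / 5 = 6/5
Right endpoints: [6/5, 12/5, 18/5, 24/5, 6]
f values: [43/5, 61/5, 79/5, 97/5, 23]
Sum = dx * (sum of f values)
= 6/5 * 79
= 474/5 = 94.80

94.80


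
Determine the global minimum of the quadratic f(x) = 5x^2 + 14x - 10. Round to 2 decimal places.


For a quadratic f(x) = ax^2 + bx + c with a > 0, the minimum is at the vertex.
Vertex x-coordinate: x = -b/(2a)
x = -(14) / (2 * 5)
x = -14/10 = -7/5
Substitute back to find the minimum value:
f(-7/5) = 5 * (-7/5)^2 + 14 * (-7/5) - 10
= 49/5 - 98/5 - 10
= -99/5 = -19.80

-19.80


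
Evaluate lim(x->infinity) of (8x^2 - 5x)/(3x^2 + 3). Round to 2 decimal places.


For limits at infinity with equal-degree polynomials,
we compare leading coefficients.
Numerator leading term: 8x^2
Denominator leading term: 3x^2
Divide both by x^2:
lim = (8 - 5/x) / (3 + 3/x^2)
As x -> infinity, the 1/x and 1/x^2 terms vanish:
= 8/3 ≈ 2.67

2.67


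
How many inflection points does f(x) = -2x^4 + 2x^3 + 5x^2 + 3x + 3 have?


Inflection points occur where f''(x) = 0 and concavity changes.
f(x) = -2x^4 + 2x^3 + 5x^2 + 3x + 3
f'(x) = -8x^3 + 6x^2 + 10x + 3
f''(x) = -24x^2 + 12x + 10
This is a quadratic in x. Use the discriminant to count real roots.
Discriminant = (12)^2 - 4 * (-24) * 10
= 144 - (-960)
= 1104
Since discriminant > 0, f''(x) = 0 has 2 distinct real solutions.
A quadratic with two distinct real roots changes sign at each root, so concavity changes at both.
Number of inflection points: 2

2


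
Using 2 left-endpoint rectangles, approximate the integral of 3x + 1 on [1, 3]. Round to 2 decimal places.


Left Riemann sum uses left endpoints of each subinterval.
Interval: [1, 3], n = 2
dx = (3 - 1) / 2 = 1
Left endpoints: [1, 2]
f values: [4, 7]
Sum = dx * (sum of f values)
= 1 * 11
= 11 = 11.00

11.00


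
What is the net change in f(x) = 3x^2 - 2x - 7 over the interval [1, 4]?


Net change = f(b) - f(a)
f(x) = 3x^2 - 2x - 7
Compute f(4):
f(4) = 3 * 4^2 - 2 * 4 - 7
= 48 - 8 - 7
= 33
Compute f(1):
f(1) = 3 * 1^2 - 2 * 1 - 7
= 3 - 2 - 7
= -6
Net change = 33 - (-6) = 39

39


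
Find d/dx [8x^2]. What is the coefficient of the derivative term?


We apply the power rule: d/dx [ax^n] = a*n * x^(n-1)
d/dx [8x^2]
= 8 * 2 * x^(2-1)
= 16x
The coefficient is 16

16


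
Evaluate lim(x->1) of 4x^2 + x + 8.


Since polynomials are continuous, we use direct substitution.
lim(x->1) of 4x^2 + x + 8
= 4 * 1^2 + 1 * 1 + 8
= 4 + 1 + 8
= 13

13


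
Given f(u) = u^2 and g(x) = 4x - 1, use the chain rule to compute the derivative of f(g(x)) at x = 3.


Using the chain rule: (f(g(x)))' = f'(g(x)) * g'(x)
First, find g(3):
g(3) = 4 * 3 - 1 = 11
Next, f'(u) = 2u
And g'(x) = 4
So f'(g(3)) * g'(3)
= 2 * 11 * 4
= 88

88


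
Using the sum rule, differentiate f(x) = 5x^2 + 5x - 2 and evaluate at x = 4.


Differentiate term by term using power and sum rules:
f(x) = 5x^2 + 5x - 2
f'(x) = 10x + 5
Substitute x = 4:
f'(4) = 10 * 4 + 5
= 40 + 5
= 45

45


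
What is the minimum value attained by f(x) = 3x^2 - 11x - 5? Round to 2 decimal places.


For a quadratic f(x) = ax^2 + bx + c with a > 0, the minimum is at the vertex.
Vertex x-coordinate: x = -b/(2a)
x = -(-11) / (2 * 3)
x = 11/6
Substitute back to find the minimum value:
f(11/6) = 3 * (11/6)^2 - 11 * (11/6) - 5
= 121/12 - 121/6 - 5
= -181/12 ≈ -15.08

-15.08


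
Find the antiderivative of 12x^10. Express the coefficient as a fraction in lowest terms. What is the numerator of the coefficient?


Apply the power rule for integration:
integral of ax^n dx = a/(n+1) * x^(n+1) + C
integral of 12x^10 dx
= 12/11 * x^11 + C
The coefficient in lowest terms is 12/11, and its numerator is 12

12


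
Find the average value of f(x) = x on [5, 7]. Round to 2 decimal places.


Average value = 1/(b-a) * integral from a to b of f(x) dx
First compute the integral of x:
F(x) = (1/2)x^2
F(7) = 1/2 * 49 + 0 * 7 = 49/2
F(5) = 1/2 * 25 + 0 * 5 = 25/2
Integral = 49/2 - 25/2 = 12
Average = 12 / (7 - 5) = 12 / 2
= 6 = 6.00

6.00


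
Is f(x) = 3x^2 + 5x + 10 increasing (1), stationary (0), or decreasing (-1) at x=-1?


Compute f'(x) to determine behavior:
f'(x) = 6x + 5
f'(-1) = 6 * (-1) + 5
= -6 + 5
= -1
Since f'(-1) < 0, the function is decreasing (-1)

-1


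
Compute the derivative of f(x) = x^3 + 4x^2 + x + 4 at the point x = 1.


Differentiate f(x) = x^3 + 4x^2 + x + 4 term by term:
f'(x) = 3x^2 + 8x + 1
Substitute x = 1:
f'(1) = 3 * 1^2 + 8 * 1 + 1
= 3 + 8 + 1
= 12

12


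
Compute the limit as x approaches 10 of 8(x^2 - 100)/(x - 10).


Direct substitution gives 0/0, so we factor the numerator.
Factor: 8(x^2 - 100) = 8 * (x - 10)(x + 10)
Cancel the common factor (x - 10):
8(x^2 - 100)/(x - 10) = 8 * (x + 10)
Now substitute x = 10:
= 8 * (10 + 10) = 160

160


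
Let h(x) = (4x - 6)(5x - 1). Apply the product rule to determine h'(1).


Let u(x) = 4x - 6 and v(x) = 5x - 1
u'(x) = 4
v'(x) = 5
Product rule: h'(x) = u'(x)*v(x) + u(x)*v'(x)
= 4 * (5x - 1) + (4x - 6) * 5
At x = 1:
u(1) = 4 * 1 - 6 = -2
v(1) = 5 * 1 - 1 = 4
h'(1) = 4 * 4 + (-2) * 5
= 16 - 10
= 6

6


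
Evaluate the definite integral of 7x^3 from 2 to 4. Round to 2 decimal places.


Find the antiderivative of 7x^3:
F(x) = 7/4 * x^4
Apply the Fundamental Theorem of Calculus:
F(4) - F(2)
= 7/4 * 4^4 - 7/4 * 2^4
= 7/4 * (256 - 16)
= 7/4 * 240
= 420 = 420.00

420.00


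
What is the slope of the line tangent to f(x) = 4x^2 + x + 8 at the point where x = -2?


The slope of the tangent line equals f'(x) at the point.
f(x) = 4x^2 + x + 8
f'(x) = 8x + 1
At x = -2:
f'(-2) = 8 * (-2) + 1
= -16 + 1
= -15

-15


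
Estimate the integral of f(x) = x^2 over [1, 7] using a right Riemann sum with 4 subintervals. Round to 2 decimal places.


Right Riemann sum uses right endpoints of each subinterval.
Interval: [1, 7], n = 4
dx = (7 - 1) / 4 = 3/2
Right endpoints: [5/2, 4, 11/2, 7]
f values: [25/4, 16, 121/4, 49]
Sum = dx * (sum of f values)
= 3/2 * 203/2
= 609/4 = 152.25

152.25


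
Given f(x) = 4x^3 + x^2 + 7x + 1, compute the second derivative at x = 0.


First derivative:
f'(x) = 12x^2 + 2x + 7
Second derivative:
f''(x) = 24x + 2
Substitute x = 0:
f''(0) = 24 * 0 + 2
= 0 + 2
= 2

2


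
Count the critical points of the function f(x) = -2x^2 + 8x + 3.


Find where f'(x) = 0:
f'(x) = -4x + 8
Set f'(x) = 0:
-4x + 8 = 0
x = -8 / (-4) = 2
This is a linear equation in x, so there is exactly one solution.
Number of critical points: 1

1


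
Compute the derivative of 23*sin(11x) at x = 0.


Apply the chain rule to differentiate 23*sin(11x):
d/dx [23*sin(11x)]
= 23 * cos(11x) * d/dx(11x)
= 23 * 11 * cos(11x)
= 253 * cos(11x)
Evaluate at x = 0:
= 253 * cos(0)
= 253 * 1
= 253

253


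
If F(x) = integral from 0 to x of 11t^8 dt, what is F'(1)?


By the Fundamental Theorem of Calculus (Part 1):
If F(x) = integral from 0 to x of f(t) dt, then F'(x) = f(x)
Here f(t) = 11t^8
So F'(x) = 11x^8
Evaluate at x = 1:
F'(1) = 11 * 1^8
= 11 * 1
= 11

11


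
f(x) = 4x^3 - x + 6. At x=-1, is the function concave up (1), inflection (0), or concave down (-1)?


Concavity is determined by the sign of f''(x).
f(x) = 4x^3 - x + 6
f'(x) = 12x^2 - 1
f''(x) = 24x
f''(-1) = 24 * (-1) + 0
= -24 + 0
= -24
Since f''(-1) < 0, the function is concave down (-1)

-1


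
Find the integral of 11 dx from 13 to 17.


The integral of a constant k over [a, b] equals k * (b - a).
integral from 13 to 17 of 11 dx
= 11 * (17 - 13)
= 11 * 4
= 44

44


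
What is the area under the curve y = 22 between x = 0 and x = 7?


The area under a constant function y = 22 is a rectangle.
Width = 7 - 0 = 7
Height = 22
Area = width * height
= 7 * 22
= 154

154


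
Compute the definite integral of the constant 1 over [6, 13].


The integral of a constant k over [a, b] equals k * (b - a).
integral from 6 to 13 of 1 dx
= 1 * (13 - 6)
= 1 * 7
= 7

7


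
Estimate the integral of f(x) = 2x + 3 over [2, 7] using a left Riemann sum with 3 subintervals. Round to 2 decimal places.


Left Riemann sum uses left endpoints of each subinterval.
Interval: [2, 7], n = 3
dx = (7 - 2) / 3 = 5/3
Left endpoints: [2, 11/3, 16/3]
f values: [7, 31/3, 41/3]
Sum = dx * (sum of f values)
= 5/3 * 31
= 155/3 ≈ 51.67

51.67


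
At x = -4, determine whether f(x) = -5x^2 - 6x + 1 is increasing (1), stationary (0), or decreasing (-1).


Compute f'(x) to determine behavior:
f'(x) = -10x - 6
f'(-4) = -10 * (-4) - 6
= 40 - 6
= 34
Since f'(-4) > 0, the function is increasing (1)

1


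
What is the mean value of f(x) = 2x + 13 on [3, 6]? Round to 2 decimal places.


Average value = 1/(b-a) * integral from a to b of f(x) dx
First compute the integral of 2x + 13:
F(x) = x^2 + 13x
F(6) = 1 * 36 + 13 * 6 = 114
F(3) = 1 * 9 + 13 * 3 = 48
Integral = 114 - 48 = 66
Average = 66 / (6 - 3) = 66 / 3
= 22 = 22.00

22.00


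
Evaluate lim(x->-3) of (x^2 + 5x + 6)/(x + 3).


Direct substitution gives 0/0, so we factor the numerator.
Factor: (x^2 + 5x + 6) = (x + 3)(x + 2)
Cancel the common factor (x + 3):
(x^2 + 5x + 6)/(x + 3) = (x + 2)
Now substitute x = -3:
= (-3) - (-2) = -1

-1


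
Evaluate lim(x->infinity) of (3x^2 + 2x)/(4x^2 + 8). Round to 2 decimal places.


For limits at infinity with equal-degree polynomials,
we compare leading coefficients.
Numerator leading term: 3x^2
Denominator leading term: 4x^2
Divide both by x^2:
lim = (3 + 2/x) / (4 + 8/x^2)
As x -> infinity, the 1/x and 1/x^2 terms vanish:
= 3/4 = 0.75

0.75


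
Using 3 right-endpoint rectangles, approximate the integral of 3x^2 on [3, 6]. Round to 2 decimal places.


Right Riemann sum uses right endpoints of each subinterval.
Interval: [3, 6], n = 3
dx = (6 - 3) / 3 = 1
Right endpoints: [4, 5, 6]
f values: [48, 75, 108]
Sum = dx * (sum of f values)
= 1 * 231
= 231 = 231.00

231.00


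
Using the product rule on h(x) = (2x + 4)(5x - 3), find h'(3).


Let u(x) = 2x + 4 and v(x) = 5x - 3
u'(x) = 2
v'(x) = 5
Product rule: h'(x) = u'(x)*v(x) + u(x)*v'(x)
= 2 * (5x - 3) + (2x + 4) * 5
At x = 3:
u(3) = 2 * 3 + 4 = 10
v(3) = 5 * 3 - 3 = 12
h'(3) = 2 * 12 + 10 * 5
= 24 + 50
= 74

74


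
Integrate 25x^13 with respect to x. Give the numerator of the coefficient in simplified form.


Apply the power rule for integration:
integral of ax^n dx = a/(n+1) * x^(n+1) + C
integral of 25x^13 dx
= 25/14 * x^14 + C
The coefficient in lowest terms is 25/14, and its numerator is 25

25


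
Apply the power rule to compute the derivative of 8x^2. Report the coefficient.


We apply the power rule: d/dx [ax^n] = a*n * x^(n-1)
d/dx [8x^2]
= 8 * 2 * x^(2-1)
= 16x
The coefficient is 16

16


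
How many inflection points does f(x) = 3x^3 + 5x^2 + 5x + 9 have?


Inflection points occur where f''(x) = 0 and concavity changes.
f(x) = 3x^3 + 5x^2 + 5x + 9
f'(x) = 9x^2 + 10x + 5
f''(x) = 18x + 10
Set f''(x) = 0:
18x + 10 = 0
x = -10 / 18 = -5/9
Since f''(x) is linear (degree 1), it changes sign at this point.
Therefore there is exactly 1 inflection point.

1


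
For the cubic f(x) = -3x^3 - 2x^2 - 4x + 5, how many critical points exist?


Find where f'(x) = 0:
f(x) = -3x^3 - 2x^2 - 4x + 5
f'(x) = -9x^2 - 4x - 4
This is a quadratic in x. Use the discriminant to count real roots.
Discriminant = (-4)^2 - 4 * (-9) * (-4)
= 16 - 144
= -128
Since discriminant < 0, f'(x) = 0 has no real solutions.
Number of critical points: 0

0


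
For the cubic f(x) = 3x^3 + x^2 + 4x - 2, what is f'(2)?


Differentiate f(x) = 3x^3 + x^2 + 4x - 2 term by term:
f'(x) = 9x^2 + 2x + 4
Substitute x = 2:
f'(2) = 9 * 2^2 + 2 * 2 + 4
= 36 + 4 + 4
= 44

44


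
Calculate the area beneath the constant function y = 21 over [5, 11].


The area under a constant function y = 21 is a rectangle.
Width = 11 - 5 = 6
Height = 21
Area = width * height
= 6 * 21
= 126

126


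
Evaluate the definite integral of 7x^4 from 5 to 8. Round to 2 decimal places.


Find the antiderivative of 7x^4:
F(x) = 7/5 * x^5
Apply the Fundamental Theorem of Calculus:
F(8) - F(5)
= 7/5 * 8^5 - 7/5 * 5^5
= 7/5 * (32768 - 3125)
= 7/5 * 29643
= 207501/5 = 41500.20

41500.20


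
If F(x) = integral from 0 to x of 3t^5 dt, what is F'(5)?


By the Fundamental Theorem of Calculus (Part 1):
If F(x) = integral from 0 to x of f(t) dt, then F'(x) = f(x)
Here f(t) = 3t^5
So F'(x) = 3x^5
Evaluate at x = 5:
F'(5) = 3 * 5^5
= 3 * 3125
= 9375

9375


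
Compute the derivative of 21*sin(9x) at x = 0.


Apply the chain rule to differentiate 21*sin(9x):
d/dx [21*sin(9x)]
= 21 * cos(9x) * d/dx(9x)
= 21 * 9 * cos(9x)
= 189 * cos(9x)
Evaluate at x = 0:
= 189 * cos(0)
= 189 * 1
= 189

189


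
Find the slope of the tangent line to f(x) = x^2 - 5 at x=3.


The slope of the tangent line equals f'(x) at the point.
f(x) = x^2 - 5
f'(x) = 2x
At x = 3:
f'(3) = 2 * 3 + 0
= 6 + 0
= 6

6


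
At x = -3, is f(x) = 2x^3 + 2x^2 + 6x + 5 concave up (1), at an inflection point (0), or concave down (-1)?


Concavity is determined by the sign of f''(x).
f(x) = 2x^3 + 2x^2 + 6x + 5
f'(x) = 6x^2 + 4x + 6
f''(x) = 12x + 4
f''(-3) = 12 * (-3) + 4
= -36 + 4
= -32
Since f''(-3) < 0, the function is concave down (-1)

-1


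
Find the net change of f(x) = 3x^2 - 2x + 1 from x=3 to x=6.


Net change = f(b) - f(a)
f(x) = 3x^2 - 2x + 1
Compute f(6):
f(6) = 3 * 6^2 - 2 * 6 + 1
= 108 - 12 + 1
= 97
Compute f(3):
f(3) = 3 * 3^2 - 2 * 3 + 1
= 27 - 6 + 1
= 22
Net change = 97 - 22 = 75

75
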